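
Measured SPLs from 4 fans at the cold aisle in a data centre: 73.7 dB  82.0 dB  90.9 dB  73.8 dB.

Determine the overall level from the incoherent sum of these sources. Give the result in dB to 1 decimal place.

Converting to relative power and adding: 10^(73.7/10) + 10^(82.0/10) + 10^(90.9/10) + 10^(73.8/10) = 1.436e+09.
Combined level = 10 log₁₀(1.436e+09) = 91.6 dB.

91.6 dB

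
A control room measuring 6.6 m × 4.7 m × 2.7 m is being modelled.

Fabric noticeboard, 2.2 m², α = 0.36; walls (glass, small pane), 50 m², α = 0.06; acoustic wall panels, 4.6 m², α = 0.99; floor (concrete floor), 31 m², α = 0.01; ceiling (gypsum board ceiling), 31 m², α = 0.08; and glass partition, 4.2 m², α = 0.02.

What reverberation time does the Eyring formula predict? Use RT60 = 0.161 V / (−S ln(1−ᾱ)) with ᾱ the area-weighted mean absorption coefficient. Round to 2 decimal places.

1.15 sec

Total surface area S = 2.2 + 50 + 4.6 + 31 + 31 + 4.2 = 123.0 m².
Absorption A = 2.2×0.36 + 50×0.06 + 4.6×0.99 + 31×0.01 + 31×0.08 + 4.2×0.02 = 11.220 sabins.
Mean coefficient ᾱ = A/S = 0.0912.
−S·ln(1−ᾱ) = −123.0 × ln(1 − 0.0912) = 11.763.
V = 6.6 × 4.7 × 2.7 = 83.754 m³.
T = 0.161·V/[−S·ln(1−ᾱ)] = 0.161·83.754/11.763 = 1.15 s.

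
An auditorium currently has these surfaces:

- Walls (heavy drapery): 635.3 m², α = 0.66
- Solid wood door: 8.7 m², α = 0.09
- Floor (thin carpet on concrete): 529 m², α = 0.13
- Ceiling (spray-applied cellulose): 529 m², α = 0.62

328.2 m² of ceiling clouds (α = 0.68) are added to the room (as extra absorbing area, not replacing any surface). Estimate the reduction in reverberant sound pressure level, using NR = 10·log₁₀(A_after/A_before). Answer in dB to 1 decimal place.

Equivalent absorption area: A_before = 635.3×0.66 + 8.7×0.09 + 529×0.13 + 529×0.62 = 816.831 m².
Added absorption = 328.2 × 0.68 = 223.176 sabins.
New total A_after = 1040.007 sabins.
Reduction = 10 log₁₀(A_after/A_before) = 10 log₁₀(1.2732) = 1.0 dB.

1.0 dB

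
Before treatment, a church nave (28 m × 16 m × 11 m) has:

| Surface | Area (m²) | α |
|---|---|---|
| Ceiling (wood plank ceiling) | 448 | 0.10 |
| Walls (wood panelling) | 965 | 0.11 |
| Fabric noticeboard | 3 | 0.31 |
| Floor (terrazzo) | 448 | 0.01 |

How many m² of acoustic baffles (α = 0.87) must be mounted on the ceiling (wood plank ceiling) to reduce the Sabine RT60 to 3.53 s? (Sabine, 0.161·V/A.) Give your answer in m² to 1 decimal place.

88.8

A₁ = Σ Sᵢαᵢ = 448·0.10 + 965·0.11 + 3·0.31 + 448·0.01 = 156.360 sabins.
V = 4928 m³. Target absorption A₂ = 0.161 × 4928 / 3.53 = 224.761 sabins.
ΔA needed = 224.761 − 156.360 = 68.401 sabins.
Each m² of panel replacing the ceiling (wood plank ceiling) adds (0.87 − 0.10) = 0.77 sabins.
Panel area = 68.401 / 0.77 = 88.8 m².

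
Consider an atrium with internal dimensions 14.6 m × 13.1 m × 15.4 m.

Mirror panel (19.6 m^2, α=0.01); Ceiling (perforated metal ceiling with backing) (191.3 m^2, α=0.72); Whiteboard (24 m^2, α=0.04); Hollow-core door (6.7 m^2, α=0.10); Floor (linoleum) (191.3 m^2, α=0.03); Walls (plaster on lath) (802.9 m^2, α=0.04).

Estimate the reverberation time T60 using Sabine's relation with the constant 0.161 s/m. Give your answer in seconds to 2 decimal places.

2.67 seconds

A = Σ Sᵢαᵢ = 19.6*0.01 + 191.3*0.72 + 24*0.04 + 6.7*0.10 + 191.3*0.03 + 802.9*0.04 = 177.417 sabins.
Volume V = 14.6 × 13.1 × 15.4 = 2945.404 m³.
Sabine: RT60 = 0.161 × 2945.404 / 177.417 = 2.67 s.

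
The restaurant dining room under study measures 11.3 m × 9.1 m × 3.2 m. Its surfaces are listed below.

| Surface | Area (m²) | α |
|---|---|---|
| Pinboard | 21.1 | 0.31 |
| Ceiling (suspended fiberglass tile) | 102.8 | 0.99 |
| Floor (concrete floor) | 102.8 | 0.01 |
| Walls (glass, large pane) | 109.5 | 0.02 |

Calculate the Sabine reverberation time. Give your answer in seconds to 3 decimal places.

0.475 sec

Equivalent absorption area: A = 21.1×0.31 + 102.8×0.99 + 102.8×0.01 + 109.5×0.02 = 111.531 m².
Volume V = 11.3 × 9.1 × 3.2 = 329.056 m³.
T = 0.161 V/A = 0.161·329.056/111.531 = 0.475 s.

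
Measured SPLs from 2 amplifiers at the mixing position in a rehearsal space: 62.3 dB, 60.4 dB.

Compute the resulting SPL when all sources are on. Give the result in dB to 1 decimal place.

Converting to relative power and adding: 10^(62.3/10) + 10^(60.4/10) = 2.795e+06.
L_total = 10·log₁₀(2.795e+06) = 64.5 dB.

64.5 dB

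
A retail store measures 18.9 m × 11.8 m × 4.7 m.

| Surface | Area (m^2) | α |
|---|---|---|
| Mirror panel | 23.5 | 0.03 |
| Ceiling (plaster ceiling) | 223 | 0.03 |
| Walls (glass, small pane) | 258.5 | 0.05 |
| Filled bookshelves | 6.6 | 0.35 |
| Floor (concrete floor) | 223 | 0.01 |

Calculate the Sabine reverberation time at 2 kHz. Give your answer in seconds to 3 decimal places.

Summing Sᵢαᵢ: 0.705 + 6.690 + 12.925 + 2.310 + 2.230 → A = 24.860 sabins.
Volume V = 18.9 × 11.8 × 4.7 = 1048.194 m³.
Sabine: RT60 = 0.161 × 1048.194 / 24.860 = 6.788 s.

6.788 sec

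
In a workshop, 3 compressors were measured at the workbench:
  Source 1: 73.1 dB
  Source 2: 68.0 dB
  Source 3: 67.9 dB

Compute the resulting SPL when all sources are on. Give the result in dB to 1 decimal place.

75.2 dB

Σ 10^(Lᵢ/10) = 3.289e+07.
Back to dB: 10·log₁₀ Σ = 75.2 dB.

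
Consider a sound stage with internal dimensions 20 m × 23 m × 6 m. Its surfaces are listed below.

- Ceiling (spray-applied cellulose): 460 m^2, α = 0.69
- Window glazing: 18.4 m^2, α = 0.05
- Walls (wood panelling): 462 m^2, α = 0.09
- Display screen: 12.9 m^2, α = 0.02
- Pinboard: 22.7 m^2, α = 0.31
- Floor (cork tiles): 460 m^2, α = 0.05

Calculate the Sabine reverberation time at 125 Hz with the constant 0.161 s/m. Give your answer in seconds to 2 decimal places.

A = Σ Sᵢαᵢ = 460·0.69 + 18.4·0.05 + 462·0.09 + 12.9·0.02 + 22.7·0.31 + 460·0.05 = 390.195 sabins.
V = 20·23·6 = 2760 m³.
RT60 = 0.161 · V / A = 0.161 × 2760 / 390.195 = 1.14 s.

1.14 s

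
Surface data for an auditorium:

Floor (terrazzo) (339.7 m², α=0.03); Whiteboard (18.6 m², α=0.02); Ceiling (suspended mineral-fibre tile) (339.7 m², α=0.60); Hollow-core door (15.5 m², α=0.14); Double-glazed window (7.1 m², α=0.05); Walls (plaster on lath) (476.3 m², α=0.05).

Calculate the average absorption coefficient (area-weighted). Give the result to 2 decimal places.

0.20

Total surface area S = 1196.9 m².
Weighted sum Σ Sα = 240.723.
ᾱ = A/S = 0.20.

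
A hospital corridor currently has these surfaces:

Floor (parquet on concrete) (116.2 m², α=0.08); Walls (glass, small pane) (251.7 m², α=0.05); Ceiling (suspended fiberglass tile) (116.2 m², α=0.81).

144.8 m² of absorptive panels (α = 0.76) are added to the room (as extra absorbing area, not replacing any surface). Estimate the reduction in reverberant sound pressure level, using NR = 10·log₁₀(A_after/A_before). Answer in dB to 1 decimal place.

A_before = Σ Sᵢαᵢ = 116.2*0.08 + 251.7*0.05 + 116.2*0.81 = 116.003 sabins.
Treatment contributes 144.8·0.76 = 110.048 sabins.
A_after = 116.003 + 110.048 = 226.051 sabins.
Reduction = 10 log₁₀(A_after/A_before) = 10 log₁₀(1.9487) = 2.9 dB.

2.9 dB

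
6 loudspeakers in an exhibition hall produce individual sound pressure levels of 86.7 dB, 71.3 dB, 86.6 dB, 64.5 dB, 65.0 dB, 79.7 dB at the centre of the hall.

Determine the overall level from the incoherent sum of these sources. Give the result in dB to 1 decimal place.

90.2 dB

Converting to relative power and adding: 10^(86.7/10) + 10^(71.3/10) + 10^(86.6/10) + 10^(64.5/10) + 10^(65.0/10) + 10^(79.7/10) = 1.038e+09.
L_total = 10·log₁₀(1.038e+09) = 90.2 dB.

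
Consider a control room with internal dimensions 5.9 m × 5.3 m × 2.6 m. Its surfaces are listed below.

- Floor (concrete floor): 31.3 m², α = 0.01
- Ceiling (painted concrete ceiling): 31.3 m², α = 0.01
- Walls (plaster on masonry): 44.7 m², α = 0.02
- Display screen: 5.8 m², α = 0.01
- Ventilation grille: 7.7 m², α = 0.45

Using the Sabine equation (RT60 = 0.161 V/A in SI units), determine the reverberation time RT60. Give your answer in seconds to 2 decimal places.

2.60 sec

Equivalent absorption area: A = 31.3×0.01 + 31.3×0.01 + 44.7×0.02 + 5.8×0.01 + 7.7×0.45 = 5.043 m².
Volume V = 5.9 × 5.3 × 2.6 = 81.302 m³.
RT60 = 0.161 · V / A = 0.161 × 81.302 / 5.043 = 2.60 s.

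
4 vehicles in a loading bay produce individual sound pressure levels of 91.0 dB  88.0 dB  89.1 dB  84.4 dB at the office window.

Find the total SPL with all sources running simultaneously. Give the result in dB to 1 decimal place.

Sum in the linear (power) domain: Σ 10^(Lᵢ/10) = 10^(91.0/10) + 10^(88.0/10) + 10^(89.1/10) + 10^(84.4/10) = 2.978e+09.
Back to dB: 10·log₁₀ Σ = 94.7 dB.

94.7 dB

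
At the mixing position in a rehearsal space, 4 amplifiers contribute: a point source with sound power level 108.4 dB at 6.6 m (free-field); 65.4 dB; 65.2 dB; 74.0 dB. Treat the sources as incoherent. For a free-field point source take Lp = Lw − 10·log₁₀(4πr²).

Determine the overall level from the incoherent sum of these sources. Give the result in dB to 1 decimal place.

Source at 6.6 m: Lp = 108.4 − 10·log₁₀(4π·6.6²) = 108.4 − 10·log₁₀(547.391) = 81.0 dB.
Σ 10^(Lᵢ/10) = 1.578e+08.
Back to dB: 10·log₁₀ Σ = 82.0 dB.

82.0 dB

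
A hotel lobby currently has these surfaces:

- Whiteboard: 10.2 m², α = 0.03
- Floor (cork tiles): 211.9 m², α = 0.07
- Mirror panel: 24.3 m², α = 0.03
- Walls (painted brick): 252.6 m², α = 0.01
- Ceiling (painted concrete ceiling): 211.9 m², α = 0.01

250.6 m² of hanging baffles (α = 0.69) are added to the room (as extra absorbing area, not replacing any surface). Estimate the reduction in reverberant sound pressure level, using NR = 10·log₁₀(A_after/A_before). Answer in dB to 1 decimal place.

A_before = Σ Sᵢαᵢ = 10.2*0.03 + 211.9*0.07 + 24.3*0.03 + 252.6*0.01 + 211.9*0.01 = 20.513 sabins.
Treatment contributes 250.6·0.69 = 172.914 sabins.
A_after = 20.513 + 172.914 = 193.427 sabins.
Reduction = 10 log₁₀(A_after/A_before) = 10 log₁₀(9.4295) = 9.7 dB.

9.7 dB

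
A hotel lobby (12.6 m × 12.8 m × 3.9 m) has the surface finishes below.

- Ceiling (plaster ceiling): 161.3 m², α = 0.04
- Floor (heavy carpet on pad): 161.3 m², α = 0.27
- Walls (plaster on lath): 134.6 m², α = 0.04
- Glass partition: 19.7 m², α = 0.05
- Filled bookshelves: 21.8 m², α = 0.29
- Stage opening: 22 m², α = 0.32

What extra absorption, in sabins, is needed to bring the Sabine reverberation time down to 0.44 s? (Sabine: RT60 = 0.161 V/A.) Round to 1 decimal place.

Total absorption A₁ = 161.3×0.04 + 161.3×0.27 + 134.6×0.04 + 19.7×0.05 + 21.8×0.29 + 22×0.32
  = 6.452 + 43.551 + 5.384 + 0.985 + 6.322 + 7.040 = 69.734 m² sabins.
V = 628.992 m³. Required absorption A₂ = 0.161 × 628.992 / 0.44 = 230.154 sabins.
ΔA = A₂ − A₁ = 230.154 − 69.734 = 160.4 sabins.

160.4 sabins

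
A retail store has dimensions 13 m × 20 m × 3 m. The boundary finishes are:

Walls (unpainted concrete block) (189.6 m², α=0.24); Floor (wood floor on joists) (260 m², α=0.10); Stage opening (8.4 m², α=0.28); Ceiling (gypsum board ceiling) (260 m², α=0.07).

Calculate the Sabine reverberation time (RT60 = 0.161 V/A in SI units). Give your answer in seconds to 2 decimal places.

1.36 s

Total absorption A = 189.6·0.24 + 260·0.10 + 8.4·0.28 + 260·0.07
  = 45.504 + 26.000 + 2.352 + 18.200 = 92.056 m² sabins.
Room volume: 780 m³.
Sabine: RT60 = 0.161 × 780 / 92.056 = 1.36 s.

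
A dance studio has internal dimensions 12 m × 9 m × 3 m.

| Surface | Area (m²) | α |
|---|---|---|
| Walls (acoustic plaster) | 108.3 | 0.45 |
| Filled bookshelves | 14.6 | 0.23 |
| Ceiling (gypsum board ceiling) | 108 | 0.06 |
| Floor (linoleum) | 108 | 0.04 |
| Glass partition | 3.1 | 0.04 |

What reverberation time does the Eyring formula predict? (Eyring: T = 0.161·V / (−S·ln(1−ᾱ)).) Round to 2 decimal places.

S = Σ Sᵢ = 342.0 m².
Σ(Sᵢαᵢ) = 108.3·0.45 + 14.6·0.23 + 108·0.06 + 108·0.04 + 3.1·0.04 = 63.017.
ᾱ = 63.017 / 342.0 = 0.1843.
Eyring denominator: −S ln(1−ᾱ) = 69.668.
V = 12 × 9 × 3 = 324 m³.
RT60 = 0.161 × 324 / 69.668 = 0.75 s.

0.75 sec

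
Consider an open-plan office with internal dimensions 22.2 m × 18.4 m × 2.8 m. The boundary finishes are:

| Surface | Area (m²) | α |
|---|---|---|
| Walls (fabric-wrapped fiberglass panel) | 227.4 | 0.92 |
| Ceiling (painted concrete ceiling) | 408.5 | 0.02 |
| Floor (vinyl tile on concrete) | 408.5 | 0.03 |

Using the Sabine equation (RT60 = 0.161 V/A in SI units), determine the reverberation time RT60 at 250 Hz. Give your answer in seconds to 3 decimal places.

0.802 s

A = Σ Sᵢαᵢ = 227.4*0.92 + 408.5*0.02 + 408.5*0.03 = 229.633 sabins.
Volume V = 22.2 × 18.4 × 2.8 = 1143.744 m³.
Sabine: RT60 = 0.161 × 1143.744 / 229.633 = 0.802 s.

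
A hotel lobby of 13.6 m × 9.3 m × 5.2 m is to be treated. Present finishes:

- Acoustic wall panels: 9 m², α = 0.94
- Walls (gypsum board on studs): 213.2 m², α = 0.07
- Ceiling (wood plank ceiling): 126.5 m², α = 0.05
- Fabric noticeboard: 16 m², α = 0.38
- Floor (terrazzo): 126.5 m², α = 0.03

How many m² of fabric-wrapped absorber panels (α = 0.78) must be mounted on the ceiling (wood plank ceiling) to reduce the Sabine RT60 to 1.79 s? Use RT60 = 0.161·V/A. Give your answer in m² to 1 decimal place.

Total absorption A₁ = 9*0.94 + 213.2*0.07 + 126.5*0.05 + 16*0.38 + 126.5*0.03
  = 8.460 + 14.924 + 6.325 + 6.080 + 3.795 = 39.584 m² sabins.
V = 657.696 m³. Target absorption A₂ = 0.161 × 657.696 / 1.79 = 59.156 sabins.
ΔA needed = 59.156 − 39.584 = 19.572 sabins.
Each m² of panel replacing the ceiling (wood plank ceiling) adds (0.78 − 0.05) = 0.73 sabins.
Area = ΔA/Δα = 19.572/0.73 = 26.8 m².

26.8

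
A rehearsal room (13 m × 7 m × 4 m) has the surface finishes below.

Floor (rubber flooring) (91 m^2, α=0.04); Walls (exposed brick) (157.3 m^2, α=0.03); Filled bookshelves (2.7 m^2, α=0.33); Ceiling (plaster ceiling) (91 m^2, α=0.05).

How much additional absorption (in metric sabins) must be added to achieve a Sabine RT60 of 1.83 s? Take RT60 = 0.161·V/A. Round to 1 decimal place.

Total absorption A₁ = 91×0.04 + 157.3×0.03 + 2.7×0.33 + 91×0.05
  = 3.640 + 4.719 + 0.891 + 4.550 = 13.800 m^2 sabins.
Target A₂ = 0.161·364/1.83 = 32.024 sabins (V = 364 m³).
ΔA = A₂ − A₁ = 32.024 − 13.800 = 18.2 sabins.

18.2 sabins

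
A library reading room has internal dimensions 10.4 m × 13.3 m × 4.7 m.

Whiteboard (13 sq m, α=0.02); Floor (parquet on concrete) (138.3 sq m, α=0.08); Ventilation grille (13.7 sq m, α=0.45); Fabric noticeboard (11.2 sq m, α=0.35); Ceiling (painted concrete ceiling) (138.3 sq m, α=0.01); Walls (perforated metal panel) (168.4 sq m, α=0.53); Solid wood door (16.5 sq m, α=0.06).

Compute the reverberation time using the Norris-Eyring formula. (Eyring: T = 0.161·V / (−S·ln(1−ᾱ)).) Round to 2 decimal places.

Total surface area S = 13 + 138.3 + 13.7 + 11.2 + 138.3 + 168.4 + 16.5 = 499.4 sq m.
Σ(Sᵢαᵢ) = 13·0.02 + 138.3·0.08 + 13.7·0.45 + 11.2·0.35 + 138.3·0.01 + 168.4·0.53 + 16.5·0.06 = 113.034.
ᾱ = 113.034 / 499.4 = 0.2263.
−S·ln(1−ᾱ) = −499.4 × ln(1 − 0.2263) = 128.132.
V = 10.4 × 13.3 × 4.7 = 650.104 m³.
RT60 = 0.161 × 650.104 / 128.132 = 0.82 s.

0.82 s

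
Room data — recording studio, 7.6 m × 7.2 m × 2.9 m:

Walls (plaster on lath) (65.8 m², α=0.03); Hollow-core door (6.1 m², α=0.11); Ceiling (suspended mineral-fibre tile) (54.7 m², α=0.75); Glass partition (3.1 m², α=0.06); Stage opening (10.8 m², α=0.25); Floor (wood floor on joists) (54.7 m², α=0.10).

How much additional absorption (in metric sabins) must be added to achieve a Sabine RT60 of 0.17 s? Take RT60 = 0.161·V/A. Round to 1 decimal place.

Total absorption A₁ = 65.8*0.03 + 6.1*0.11 + 54.7*0.75 + 3.1*0.06 + 10.8*0.25 + 54.7*0.10
  = 1.974 + 0.671 + 41.025 + 0.186 + 2.700 + 5.470 = 52.026 m² sabins.
Target A₂ = 0.161·158.688/0.17 = 150.287 sabins (V = 158.688 m³).
Additional absorption ΔA = 150.287 − 52.026 = 98.3 sabins.

98.3 sabins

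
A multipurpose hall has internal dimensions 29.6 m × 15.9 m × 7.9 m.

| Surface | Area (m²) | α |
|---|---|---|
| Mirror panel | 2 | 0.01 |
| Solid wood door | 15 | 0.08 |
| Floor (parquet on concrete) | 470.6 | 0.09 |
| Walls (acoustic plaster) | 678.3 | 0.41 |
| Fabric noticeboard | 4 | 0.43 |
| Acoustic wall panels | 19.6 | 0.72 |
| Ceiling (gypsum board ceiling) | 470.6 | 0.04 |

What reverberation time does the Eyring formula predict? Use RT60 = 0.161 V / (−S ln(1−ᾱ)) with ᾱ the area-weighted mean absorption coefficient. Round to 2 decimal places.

Total surface area S = 2 + 15 + 470.6 + 678.3 + 4 + 19.6 + 470.6 = 1660.1 m².
Σ(Sᵢαᵢ) = 2·0.01 + 15·0.08 + 470.6·0.09 + 678.3·0.41 + 4·0.43 + 19.6·0.72 + 470.6·0.04 = 356.333.
Mean coefficient ᾱ = A/S = 0.2146.
−S·ln(1−ᾱ) = −1660.1 × ln(1 − 0.2146) = 401.017.
V = 29.6 × 15.9 × 7.9 = 3718.056 m³.
T = 0.161·V/[−S·ln(1−ᾱ)] = 0.161·3718.056/401.017 = 1.49 s.

1.49 s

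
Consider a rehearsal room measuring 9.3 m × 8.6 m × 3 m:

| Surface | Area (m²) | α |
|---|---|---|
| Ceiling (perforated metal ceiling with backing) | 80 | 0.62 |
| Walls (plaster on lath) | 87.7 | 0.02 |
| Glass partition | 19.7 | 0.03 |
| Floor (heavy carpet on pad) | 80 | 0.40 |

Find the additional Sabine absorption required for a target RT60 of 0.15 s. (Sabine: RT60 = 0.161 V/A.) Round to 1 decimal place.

Total absorption A₁ = 80*0.62 + 87.7*0.02 + 19.7*0.03 + 80*0.40
  = 49.600 + 1.754 + 0.591 + 32.000 = 83.945 m² sabins.
Target A₂ = 0.161·239.94/0.15 = 257.536 sabins (V = 239.94 m³).
Shortfall: 257.536 − 83.945 = 173.6 sabins.

173.6 sabins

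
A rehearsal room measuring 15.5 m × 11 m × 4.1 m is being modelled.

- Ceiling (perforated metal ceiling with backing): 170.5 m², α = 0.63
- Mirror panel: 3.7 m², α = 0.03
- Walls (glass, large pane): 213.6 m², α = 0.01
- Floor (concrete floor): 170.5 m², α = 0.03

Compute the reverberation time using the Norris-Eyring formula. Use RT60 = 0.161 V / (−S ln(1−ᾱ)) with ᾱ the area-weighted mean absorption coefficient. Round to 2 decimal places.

Total surface area S = 170.5 + 3.7 + 213.6 + 170.5 = 558.3 m².
Σ(Sᵢαᵢ) = 170.5×0.63 + 3.7×0.03 + 213.6×0.01 + 170.5×0.03 = 114.777.
ᾱ = 114.777 / 558.3 = 0.2056.
−S·ln(1−ᾱ) = −558.3 × ln(1 − 0.2056) = 128.503.
V = 15.5 × 11 × 4.1 = 699.05 m³.
T = 0.161·V/[−S·ln(1−ᾱ)] = 0.161·699.05/128.503 = 0.88 s.

0.88 s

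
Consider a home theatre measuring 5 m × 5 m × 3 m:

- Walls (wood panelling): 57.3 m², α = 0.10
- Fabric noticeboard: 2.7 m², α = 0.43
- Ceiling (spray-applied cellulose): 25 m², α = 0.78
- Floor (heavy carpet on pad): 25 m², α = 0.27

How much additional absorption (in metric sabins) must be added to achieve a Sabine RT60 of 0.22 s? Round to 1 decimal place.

21.7 sabins

Equivalent absorption area: A₁ = 57.3·0.10 + 2.7·0.43 + 25·0.78 + 25·0.27 = 33.141 m².
Target A₂ = 0.161·75/0.22 = 54.886 sabins (V = 75 m³).
Shortfall: 54.886 − 33.141 = 21.7 sabins.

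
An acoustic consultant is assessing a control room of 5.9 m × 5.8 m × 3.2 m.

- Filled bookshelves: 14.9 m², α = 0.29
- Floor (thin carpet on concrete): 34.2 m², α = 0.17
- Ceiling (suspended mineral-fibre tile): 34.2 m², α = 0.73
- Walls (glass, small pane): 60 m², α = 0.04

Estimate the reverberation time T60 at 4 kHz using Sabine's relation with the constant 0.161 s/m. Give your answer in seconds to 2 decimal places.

0.47 s

Summing Sᵢαᵢ: 4.321 + 5.814 + 24.966 + 2.400 → A = 37.501 sabins.
Room volume: 109.504 m³.
Sabine: RT60 = 0.161 × 109.504 / 37.501 = 0.47 s.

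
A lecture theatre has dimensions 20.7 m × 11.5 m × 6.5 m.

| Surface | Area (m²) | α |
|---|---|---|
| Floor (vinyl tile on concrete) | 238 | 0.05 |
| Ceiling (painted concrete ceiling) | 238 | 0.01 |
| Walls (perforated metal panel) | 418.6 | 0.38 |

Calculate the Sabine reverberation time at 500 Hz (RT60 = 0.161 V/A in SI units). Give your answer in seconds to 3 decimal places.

1.437 s

Total absorption A = 238·0.05 + 238·0.01 + 418.6·0.38
  = 11.900 + 2.380 + 159.068 = 173.348 m² sabins.
V = 20.7·11.5·6.5 = 1547.325 m³.
T = 0.161 V/A = 0.161·1547.325/173.348 = 1.437 s.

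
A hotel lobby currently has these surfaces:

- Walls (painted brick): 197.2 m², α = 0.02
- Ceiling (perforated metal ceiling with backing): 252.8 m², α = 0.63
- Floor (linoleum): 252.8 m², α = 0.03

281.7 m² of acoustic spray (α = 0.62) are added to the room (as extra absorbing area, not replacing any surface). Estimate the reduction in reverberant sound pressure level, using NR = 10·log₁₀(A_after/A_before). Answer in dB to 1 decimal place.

3.1 dB

Equivalent absorption area: A_before = 197.2·0.02 + 252.8·0.63 + 252.8·0.03 = 170.792 m².
Treatment contributes 281.7·0.62 = 174.654 sabins.
New total A_after = 345.446 sabins.
NR = 10·log₁₀(345.446/170.792) = 3.1 dB.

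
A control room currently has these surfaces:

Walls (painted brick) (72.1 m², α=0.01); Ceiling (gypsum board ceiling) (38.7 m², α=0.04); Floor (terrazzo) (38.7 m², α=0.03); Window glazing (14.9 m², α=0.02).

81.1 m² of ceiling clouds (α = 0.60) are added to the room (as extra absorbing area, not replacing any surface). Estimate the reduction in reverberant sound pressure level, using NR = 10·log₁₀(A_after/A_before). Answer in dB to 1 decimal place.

Equivalent absorption area: A_before = 72.1×0.01 + 38.7×0.04 + 38.7×0.03 + 14.9×0.02 = 3.728 m².
Treatment contributes 81.1·0.60 = 48.660 sabins.
A_after = 3.728 + 48.660 = 52.388 sabins.
Reduction = 10 log₁₀(A_after/A_before) = 10 log₁₀(14.0526) = 11.5 dB.

11.5 dB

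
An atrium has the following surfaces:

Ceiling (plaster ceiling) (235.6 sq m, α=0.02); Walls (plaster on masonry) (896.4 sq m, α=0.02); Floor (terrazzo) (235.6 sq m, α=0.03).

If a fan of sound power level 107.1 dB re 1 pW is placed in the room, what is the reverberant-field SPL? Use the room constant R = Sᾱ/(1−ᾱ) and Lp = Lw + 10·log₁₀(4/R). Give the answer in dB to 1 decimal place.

98.3 dB

Σ(Sᵢαᵢ) = 235.6·0.02 + 896.4·0.02 + 235.6·0.03 = 29.708; total area S = 1367.6 sq m.
ᾱ = 29.708/1367.6 = 0.0217; R = Sᾱ/(1−ᾱ) = 29.708/(1−0.0217) = 30.367 sq m.
Lp = Lw + 10 log₁₀(4/R) = 107.1 -8.80 = 98.3 dB.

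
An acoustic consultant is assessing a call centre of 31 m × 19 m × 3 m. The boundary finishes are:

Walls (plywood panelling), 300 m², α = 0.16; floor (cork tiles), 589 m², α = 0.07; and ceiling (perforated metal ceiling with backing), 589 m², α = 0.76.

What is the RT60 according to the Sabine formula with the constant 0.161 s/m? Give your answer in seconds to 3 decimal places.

0.530 seconds

Summing Sᵢαᵢ: 48.000 + 41.230 + 447.640 → A = 536.870 sabins.
V = 31·19·3 = 1767 m³.
Sabine: RT60 = 0.161 × 1767 / 536.870 = 0.530 s.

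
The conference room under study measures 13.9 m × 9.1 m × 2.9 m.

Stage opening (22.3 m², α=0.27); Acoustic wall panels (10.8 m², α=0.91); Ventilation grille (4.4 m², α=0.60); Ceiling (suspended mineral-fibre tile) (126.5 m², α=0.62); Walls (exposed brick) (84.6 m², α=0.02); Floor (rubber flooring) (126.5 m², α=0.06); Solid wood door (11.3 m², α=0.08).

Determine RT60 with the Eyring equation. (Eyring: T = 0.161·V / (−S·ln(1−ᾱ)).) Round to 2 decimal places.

0.47 seconds

Total surface area S = 22.3 + 10.8 + 4.4 + 126.5 + 84.6 + 126.5 + 11.3 = 386.4 m².
Σ(Sᵢαᵢ) = 22.3×0.27 + 10.8×0.91 + 4.4×0.60 + 126.5×0.62 + 84.6×0.02 + 126.5×0.06 + 11.3×0.08 = 107.105.
Mean coefficient ᾱ = A/S = 0.2772.
Eyring denominator: −S ln(1−ᾱ) = 125.434.
V = 13.9 × 9.1 × 2.9 = 366.821 m³.
T = 0.161·V/[−S·ln(1−ᾱ)] = 0.161·366.821/125.434 = 0.47 s.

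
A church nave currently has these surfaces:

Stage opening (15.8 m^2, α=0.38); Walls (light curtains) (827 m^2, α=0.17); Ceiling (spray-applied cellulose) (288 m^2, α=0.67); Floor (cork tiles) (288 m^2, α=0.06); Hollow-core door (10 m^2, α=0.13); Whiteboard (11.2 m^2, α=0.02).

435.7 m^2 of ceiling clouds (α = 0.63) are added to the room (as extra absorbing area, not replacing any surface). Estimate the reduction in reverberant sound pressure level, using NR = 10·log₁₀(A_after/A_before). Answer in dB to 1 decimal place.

2.5 dB

Total absorption A_before = 15.8·0.38 + 827·0.17 + 288·0.67 + 288·0.06 + 10·0.13 + 11.2·0.02
  = 6.004 + 140.590 + 192.960 + 17.280 + 1.300 + 0.224 = 358.358 m^2 sabins.
Treatment contributes 435.7·0.63 = 274.491 sabins.
A_after = 358.358 + 274.491 = 632.849 sabins.
NR = 10·log₁₀(632.849/358.358) = 2.5 dB.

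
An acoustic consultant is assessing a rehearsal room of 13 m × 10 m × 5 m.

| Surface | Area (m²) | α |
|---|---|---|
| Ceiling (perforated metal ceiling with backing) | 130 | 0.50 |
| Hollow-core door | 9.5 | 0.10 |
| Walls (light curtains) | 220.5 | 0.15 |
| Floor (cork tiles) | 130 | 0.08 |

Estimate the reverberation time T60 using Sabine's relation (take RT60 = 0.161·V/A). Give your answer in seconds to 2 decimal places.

0.96 s

Summing Sᵢαᵢ: 65.000 + 0.950 + 33.075 + 10.400 → A = 109.425 sabins.
V = 13·10·5 = 650 m³.
T = 0.161 V/A = 0.161·650/109.425 = 0.96 s.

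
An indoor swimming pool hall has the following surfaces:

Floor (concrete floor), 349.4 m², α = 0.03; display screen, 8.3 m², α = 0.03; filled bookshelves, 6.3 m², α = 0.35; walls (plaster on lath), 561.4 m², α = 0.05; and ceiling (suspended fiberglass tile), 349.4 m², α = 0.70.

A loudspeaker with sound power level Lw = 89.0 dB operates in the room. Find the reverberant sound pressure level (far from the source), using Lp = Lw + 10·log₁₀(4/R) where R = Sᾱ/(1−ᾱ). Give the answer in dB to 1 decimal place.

A = 285.586 sabins; S = 1274.8 m².
ᾱ = 285.586/1274.8 = 0.2240; R = Sᾱ/(1−ᾱ) = 285.586/(1−0.2240) = 368.023 m².
Lp = 89.0 + 10·log₁₀(4/368.023) = 89.0 + (-19.64) = 69.4 dB.

69.4 dB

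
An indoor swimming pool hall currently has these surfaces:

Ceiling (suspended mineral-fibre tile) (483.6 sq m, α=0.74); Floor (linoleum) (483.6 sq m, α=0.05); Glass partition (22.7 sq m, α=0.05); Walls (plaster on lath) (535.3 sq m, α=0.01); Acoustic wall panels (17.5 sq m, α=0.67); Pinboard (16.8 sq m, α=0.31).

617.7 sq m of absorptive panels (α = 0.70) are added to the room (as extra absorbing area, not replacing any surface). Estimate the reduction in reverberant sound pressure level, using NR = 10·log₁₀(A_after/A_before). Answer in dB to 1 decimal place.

Summing Sᵢαᵢ: 357.864 + 24.180 + 1.135 + 5.353 + 11.725 + 5.208 → A_before = 405.465 sabins.
Treatment contributes 617.7·0.70 = 432.390 sabins.
New total A_after = 837.855 sabins.
Reduction = 10 log₁₀(A_after/A_before) = 10 log₁₀(2.0664) = 3.2 dB.

3.2 dB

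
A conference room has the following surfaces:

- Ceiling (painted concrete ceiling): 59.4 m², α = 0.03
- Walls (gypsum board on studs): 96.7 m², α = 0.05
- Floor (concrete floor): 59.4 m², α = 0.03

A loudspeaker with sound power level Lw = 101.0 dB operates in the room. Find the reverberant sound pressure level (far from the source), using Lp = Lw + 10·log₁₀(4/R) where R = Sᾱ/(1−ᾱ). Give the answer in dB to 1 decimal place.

97.6 dB

Σ(Sᵢαᵢ) = 59.4×0.03 + 96.7×0.05 + 59.4×0.03 = 8.399; total area S = 215.5 m².
ᾱ = 0.0390, so room constant R = A/(1−ᾱ) = 8.740 m².
Lp = 101.0 + 10·log₁₀(4/8.740) = 101.0 + (-3.39) = 97.6 dB.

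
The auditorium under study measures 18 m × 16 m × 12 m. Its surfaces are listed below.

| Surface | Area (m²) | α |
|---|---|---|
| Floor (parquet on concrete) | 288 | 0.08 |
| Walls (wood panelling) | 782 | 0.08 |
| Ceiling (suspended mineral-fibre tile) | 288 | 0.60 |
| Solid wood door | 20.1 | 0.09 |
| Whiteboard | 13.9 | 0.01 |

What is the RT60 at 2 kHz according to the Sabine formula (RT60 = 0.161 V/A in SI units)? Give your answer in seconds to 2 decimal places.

Total absorption A = 288·0.08 + 782·0.08 + 288·0.60 + 20.1·0.09 + 13.9·0.01
  = 23.040 + 62.560 + 172.800 + 1.809 + 0.139 = 260.348 m² sabins.
Room volume: 3456 m³.
RT60 = 0.161 · V / A = 0.161 × 3456 / 260.348 = 2.14 s.

2.14 s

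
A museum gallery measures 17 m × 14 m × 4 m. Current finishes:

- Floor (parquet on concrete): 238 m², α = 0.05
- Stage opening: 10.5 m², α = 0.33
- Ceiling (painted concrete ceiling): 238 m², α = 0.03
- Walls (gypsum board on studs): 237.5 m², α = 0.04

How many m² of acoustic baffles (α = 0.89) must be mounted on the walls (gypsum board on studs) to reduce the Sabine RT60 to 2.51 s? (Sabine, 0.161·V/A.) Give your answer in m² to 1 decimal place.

34.2

Equivalent absorption area: A₁ = 238*0.05 + 10.5*0.33 + 238*0.03 + 237.5*0.04 = 32.005 m².
V = 952 m³. Target absorption A₂ = 0.161 × 952 / 2.51 = 61.065 sabins.
ΔA needed = 61.065 − 32.005 = 29.060 sabins.
Each m² of panel replacing the walls (gypsum board on studs) adds (0.89 − 0.04) = 0.85 sabins.
Panel area = 29.060 / 0.85 = 34.2 m².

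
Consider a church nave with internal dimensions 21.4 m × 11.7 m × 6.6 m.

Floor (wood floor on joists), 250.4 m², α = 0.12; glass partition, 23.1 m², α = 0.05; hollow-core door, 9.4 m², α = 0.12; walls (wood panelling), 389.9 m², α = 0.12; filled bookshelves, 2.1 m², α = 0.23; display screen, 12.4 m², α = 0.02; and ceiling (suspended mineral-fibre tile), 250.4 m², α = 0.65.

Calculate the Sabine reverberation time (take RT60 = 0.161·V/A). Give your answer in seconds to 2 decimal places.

Total absorption A = 250.4*0.12 + 23.1*0.05 + 9.4*0.12 + 389.9*0.12 + 2.1*0.23 + 12.4*0.02 + 250.4*0.65
  = 30.048 + 1.155 + 1.128 + 46.788 + 0.483 + 0.248 + 162.760 = 242.610 m² sabins.
Room volume: 1652.508 m³.
T = 0.161 V/A = 0.161·1652.508/242.610 = 1.10 s.

1.10 s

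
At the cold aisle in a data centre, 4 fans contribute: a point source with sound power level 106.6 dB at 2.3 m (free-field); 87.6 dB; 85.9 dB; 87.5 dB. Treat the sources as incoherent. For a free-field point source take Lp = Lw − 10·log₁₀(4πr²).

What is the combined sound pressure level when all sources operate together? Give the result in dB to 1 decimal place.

93.5 dB

Source at 2.3 m: Lp = 106.6 − 10·log₁₀(4π·2.3²) = 106.6 − 10·log₁₀(66.476) = 88.4 dB.
Sum in the linear (power) domain: Σ 10^(Lᵢ/10) = 10^(88.4/10) + 10^(87.6/10) + 10^(85.9/10) + 10^(87.5/10) = 2.219e+09.
Combined level = 10 log₁₀(2.219e+09) = 93.5 dB.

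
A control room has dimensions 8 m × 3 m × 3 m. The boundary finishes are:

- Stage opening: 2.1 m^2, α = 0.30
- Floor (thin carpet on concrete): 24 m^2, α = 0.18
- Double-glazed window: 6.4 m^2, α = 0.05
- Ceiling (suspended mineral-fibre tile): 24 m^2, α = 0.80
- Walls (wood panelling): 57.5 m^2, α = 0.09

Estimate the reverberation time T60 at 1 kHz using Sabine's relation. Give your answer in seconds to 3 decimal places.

Total absorption A = 2.1×0.30 + 24×0.18 + 6.4×0.05 + 24×0.80 + 57.5×0.09
  = 0.630 + 4.320 + 0.320 + 19.200 + 5.175 = 29.645 m^2 sabins.
Volume V = 8 × 3 × 3 = 72 m³.
RT60 = 0.161 · V / A = 0.161 × 72 / 29.645 = 0.391 s.

0.391 s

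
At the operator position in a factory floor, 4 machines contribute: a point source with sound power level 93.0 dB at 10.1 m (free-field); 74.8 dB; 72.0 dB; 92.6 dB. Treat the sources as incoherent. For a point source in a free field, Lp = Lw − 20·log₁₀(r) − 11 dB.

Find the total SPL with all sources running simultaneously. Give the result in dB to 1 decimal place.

92.7 dB

Source at 10.1 m: Lp = 93.0 − 20·log₁₀(10.1) − 11 = 61.9 dB.
Σ 10^(Lᵢ/10) = 1.867e+09.
Back to dB: 10·log₁₀ Σ = 92.7 dB.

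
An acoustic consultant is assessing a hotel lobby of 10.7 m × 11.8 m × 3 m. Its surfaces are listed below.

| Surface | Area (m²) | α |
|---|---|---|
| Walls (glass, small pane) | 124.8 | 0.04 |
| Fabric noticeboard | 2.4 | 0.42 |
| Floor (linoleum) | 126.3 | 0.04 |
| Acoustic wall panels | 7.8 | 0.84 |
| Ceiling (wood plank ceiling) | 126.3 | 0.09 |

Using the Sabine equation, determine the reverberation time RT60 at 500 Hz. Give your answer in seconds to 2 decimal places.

2.10 seconds

Equivalent absorption area: A = 124.8·0.04 + 2.4·0.42 + 126.3·0.04 + 7.8·0.84 + 126.3·0.09 = 28.971 m².
Volume V = 10.7 × 11.8 × 3 = 378.78 m³.
Sabine: RT60 = 0.161 × 378.78 / 28.971 = 2.10 s.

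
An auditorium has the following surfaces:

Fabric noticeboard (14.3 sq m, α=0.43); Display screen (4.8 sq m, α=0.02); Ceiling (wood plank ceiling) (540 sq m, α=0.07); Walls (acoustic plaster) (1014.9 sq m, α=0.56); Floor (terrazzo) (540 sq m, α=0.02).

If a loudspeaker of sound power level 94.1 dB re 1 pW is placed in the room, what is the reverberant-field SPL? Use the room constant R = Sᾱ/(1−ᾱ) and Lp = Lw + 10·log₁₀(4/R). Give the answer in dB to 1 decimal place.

70.7 dB

A = 623.189 sabins; S = 2114.0 sq m.
ᾱ = 623.189/2114.0 = 0.2948; R = Sᾱ/(1−ᾱ) = 623.189/(1−0.2948) = 883.705 sq m.
Lp = 94.1 + 10·log₁₀(4/883.705) = 94.1 + (-23.44) = 70.7 dB.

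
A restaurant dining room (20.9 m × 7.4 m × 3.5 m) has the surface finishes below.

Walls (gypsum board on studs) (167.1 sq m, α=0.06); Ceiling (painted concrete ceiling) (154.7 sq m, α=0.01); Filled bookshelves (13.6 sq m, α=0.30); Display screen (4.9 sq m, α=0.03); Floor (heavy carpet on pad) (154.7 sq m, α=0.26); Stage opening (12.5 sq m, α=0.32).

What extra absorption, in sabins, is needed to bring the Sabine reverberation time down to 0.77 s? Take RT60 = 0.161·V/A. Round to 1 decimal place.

Summing Sᵢαᵢ: 10.026 + 1.547 + 4.080 + 0.147 + 40.222 + 4.000 → A₁ = 60.022 sabins.
For T = 0.77 s, need A₂ = 0.161·V/T = 0.161·541.31/0.77 = 113.183 sabins.
ΔA = A₂ − A₁ = 113.183 − 60.022 = 53.2 sabins.

53.2 sabins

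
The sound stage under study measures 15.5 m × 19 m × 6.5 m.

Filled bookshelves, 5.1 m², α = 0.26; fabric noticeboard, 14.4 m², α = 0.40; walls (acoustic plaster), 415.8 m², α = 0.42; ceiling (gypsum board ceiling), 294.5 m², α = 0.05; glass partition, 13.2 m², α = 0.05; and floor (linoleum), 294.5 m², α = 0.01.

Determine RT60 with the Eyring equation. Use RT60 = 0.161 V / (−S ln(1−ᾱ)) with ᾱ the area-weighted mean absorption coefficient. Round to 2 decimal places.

Total surface area S = 5.1 + 14.4 + 415.8 + 294.5 + 13.2 + 294.5 = 1037.5 m².
Absorption A = 5.1×0.26 + 14.4×0.40 + 415.8×0.42 + 294.5×0.05 + 13.2×0.05 + 294.5×0.01 = 200.052 sabins.
ᾱ = 200.052 / 1037.5 = 0.1928.
−S·ln(1−ᾱ) = −1037.5 × ln(1 − 0.1928) = 222.216.
V = 15.5 × 19 × 6.5 = 1914.25 m³.
RT60 = 0.161 × 1914.25 / 222.216 = 1.39 s.

1.39 sec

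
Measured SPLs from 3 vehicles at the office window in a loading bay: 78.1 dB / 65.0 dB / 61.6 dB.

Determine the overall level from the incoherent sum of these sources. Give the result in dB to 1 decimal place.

Converting to relative power and adding: 10^(78.1/10) + 10^(65.0/10) + 10^(61.6/10) = 6.917e+07.
Back to dB: 10·log₁₀ Σ = 78.4 dB.

78.4 dB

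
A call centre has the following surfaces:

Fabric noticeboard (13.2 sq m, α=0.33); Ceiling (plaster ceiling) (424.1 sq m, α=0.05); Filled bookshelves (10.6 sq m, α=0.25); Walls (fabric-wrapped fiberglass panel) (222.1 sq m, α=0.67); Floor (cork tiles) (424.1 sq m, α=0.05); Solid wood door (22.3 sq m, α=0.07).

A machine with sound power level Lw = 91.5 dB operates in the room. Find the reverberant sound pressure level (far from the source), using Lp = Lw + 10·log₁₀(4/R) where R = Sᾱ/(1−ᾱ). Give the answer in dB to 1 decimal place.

73.7 dB

Σ(Sᵢαᵢ) = 13.2·0.33 + 424.1·0.05 + 10.6·0.25 + 222.1·0.67 + 424.1·0.05 + 22.3·0.07 = 199.784; total area S = 1116.4 sq m.
ᾱ = 199.784/1116.4 = 0.1790; R = Sᾱ/(1−ᾱ) = 199.784/(1−0.1790) = 243.342 sq m.
Lp = 91.5 + 10·log₁₀(4/243.342) = 91.5 + (-17.84) = 73.7 dB.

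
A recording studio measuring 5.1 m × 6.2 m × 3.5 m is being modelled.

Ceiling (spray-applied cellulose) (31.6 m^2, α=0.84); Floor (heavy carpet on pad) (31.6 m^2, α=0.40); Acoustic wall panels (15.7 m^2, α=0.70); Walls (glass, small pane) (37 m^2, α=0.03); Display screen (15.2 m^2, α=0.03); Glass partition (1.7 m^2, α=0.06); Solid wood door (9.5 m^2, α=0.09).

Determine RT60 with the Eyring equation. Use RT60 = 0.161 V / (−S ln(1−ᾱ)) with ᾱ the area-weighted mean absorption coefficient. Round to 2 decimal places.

S = Σ Sᵢ = 142.3 m^2.
Σ(Sᵢαᵢ) = 31.6·0.84 + 31.6·0.40 + 15.7·0.70 + 37·0.03 + 15.2·0.03 + 1.7·0.06 + 9.5·0.09 = 52.697.
Mean coefficient ᾱ = A/S = 0.3703.
−S·ln(1−ᾱ) = −142.3 × ln(1 − 0.3703) = 65.815.
V = 5.1 × 6.2 × 3.5 = 110.67 m³.
T = 0.161·V/[−S·ln(1−ᾱ)] = 0.161·110.67/65.815 = 0.27 s.

0.27 s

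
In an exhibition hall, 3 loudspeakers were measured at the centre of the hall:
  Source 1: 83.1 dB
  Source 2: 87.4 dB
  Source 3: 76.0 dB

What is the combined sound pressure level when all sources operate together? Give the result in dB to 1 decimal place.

89.0 dB

Converting to relative power and adding: 10^(83.1/10) + 10^(87.4/10) + 10^(76.0/10) = 7.935e+08.
L_total = 10·log₁₀(7.935e+08) = 89.0 dB.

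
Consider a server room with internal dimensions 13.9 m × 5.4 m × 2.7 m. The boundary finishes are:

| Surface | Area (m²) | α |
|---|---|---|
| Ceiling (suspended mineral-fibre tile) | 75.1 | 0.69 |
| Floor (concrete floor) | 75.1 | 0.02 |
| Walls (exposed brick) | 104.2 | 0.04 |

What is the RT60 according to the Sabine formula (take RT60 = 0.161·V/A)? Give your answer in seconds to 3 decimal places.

0.568 seconds

Equivalent absorption area: A = 75.1×0.69 + 75.1×0.02 + 104.2×0.04 = 57.489 m².
Volume V = 13.9 × 5.4 × 2.7 = 202.662 m³.
Sabine: RT60 = 0.161 × 202.662 / 57.489 = 0.568 s.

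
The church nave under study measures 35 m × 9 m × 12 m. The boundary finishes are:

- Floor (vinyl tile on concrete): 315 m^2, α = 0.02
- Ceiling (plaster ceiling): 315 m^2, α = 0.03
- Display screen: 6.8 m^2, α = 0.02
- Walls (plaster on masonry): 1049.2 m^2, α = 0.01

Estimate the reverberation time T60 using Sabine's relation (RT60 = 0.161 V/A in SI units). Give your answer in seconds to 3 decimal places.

23.071 s

Equivalent absorption area: A = 315*0.02 + 315*0.03 + 6.8*0.02 + 1049.2*0.01 = 26.378 m^2.
Volume V = 35 × 9 × 12 = 3780 m³.
T = 0.161 V/A = 0.161·3780/26.378 = 23.071 s.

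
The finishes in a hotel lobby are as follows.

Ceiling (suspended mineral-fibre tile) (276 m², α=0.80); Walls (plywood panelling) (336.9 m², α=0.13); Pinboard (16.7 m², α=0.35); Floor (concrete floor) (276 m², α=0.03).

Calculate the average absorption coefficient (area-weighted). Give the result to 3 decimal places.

S = Σ Sᵢ = 276 + 336.9 + 16.7 + 276 = 905.6 m².
A = 276*0.80 + 336.9*0.13 + 16.7*0.35 + 276*0.03 = 278.722 sabins.
ᾱ = A/S = 0.308.

0.308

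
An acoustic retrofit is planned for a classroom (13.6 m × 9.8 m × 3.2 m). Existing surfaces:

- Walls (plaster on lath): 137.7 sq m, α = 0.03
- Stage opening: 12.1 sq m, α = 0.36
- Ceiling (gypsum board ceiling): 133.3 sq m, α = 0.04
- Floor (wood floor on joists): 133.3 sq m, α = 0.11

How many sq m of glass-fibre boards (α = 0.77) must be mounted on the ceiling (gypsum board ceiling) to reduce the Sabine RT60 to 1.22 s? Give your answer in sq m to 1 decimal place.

Total absorption A₁ = 137.7·0.03 + 12.1·0.36 + 133.3·0.04 + 133.3·0.11
  = 4.131 + 4.356 + 5.332 + 14.663 = 28.482 sq m sabins.
Required A₂ = 0.161·426.496/1.22 = 56.283 sabins.
Absorption to add: 56.283 − 28.482 = 27.801 sabins.
Net gain per sq m: Δα = 0.77 − 0.04 = 0.73.
Panel area = 27.801 / 0.73 = 38.1 sq m.

38.1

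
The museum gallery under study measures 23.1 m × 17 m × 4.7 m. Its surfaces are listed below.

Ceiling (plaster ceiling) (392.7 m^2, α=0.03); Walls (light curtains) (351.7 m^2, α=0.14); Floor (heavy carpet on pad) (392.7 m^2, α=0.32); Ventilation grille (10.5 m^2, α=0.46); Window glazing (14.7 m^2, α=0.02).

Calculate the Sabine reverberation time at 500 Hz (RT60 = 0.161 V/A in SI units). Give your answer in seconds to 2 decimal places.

Total absorption A = 392.7·0.03 + 351.7·0.14 + 392.7·0.32 + 10.5·0.46 + 14.7·0.02
  = 11.781 + 49.238 + 125.664 + 4.830 + 0.294 = 191.807 m^2 sabins.
V = 23.1·17·4.7 = 1845.69 m³.
Sabine: RT60 = 0.161 × 1845.69 / 191.807 = 1.55 s.

1.55 s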